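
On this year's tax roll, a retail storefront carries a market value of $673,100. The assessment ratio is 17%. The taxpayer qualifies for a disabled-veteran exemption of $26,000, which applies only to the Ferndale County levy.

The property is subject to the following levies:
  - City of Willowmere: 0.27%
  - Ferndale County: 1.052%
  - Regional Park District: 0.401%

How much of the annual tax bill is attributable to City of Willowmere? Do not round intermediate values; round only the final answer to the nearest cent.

Assessed value = $673,100 × 0.17 = $114,427
City of Willowmere taxable value = $114,427 (exemption does not apply)
City of Willowmere levy = $114,427 × 0.0027 = $308.9529

$308.95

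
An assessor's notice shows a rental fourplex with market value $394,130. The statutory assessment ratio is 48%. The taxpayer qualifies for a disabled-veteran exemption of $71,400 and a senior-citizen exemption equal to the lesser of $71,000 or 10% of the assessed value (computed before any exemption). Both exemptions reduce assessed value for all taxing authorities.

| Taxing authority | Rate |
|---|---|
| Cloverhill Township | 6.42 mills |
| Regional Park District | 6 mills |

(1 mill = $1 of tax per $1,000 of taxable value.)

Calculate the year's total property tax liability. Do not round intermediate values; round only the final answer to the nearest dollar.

Assessed value = $394,130 × 0.48 = $189,182.4
Senior-citizen exemption = min($71,000, 10% × $189,182.4) = min($71,000, $18,918.24) = $18,918.24 (percentage binds)
Taxable value = $189,182.4 − $71,400 − $18,918.24 = $98,864.16
Cloverhill Township: $98,864.16 × 0.00642 = $634.7079072
Regional Park District: $98,864.16 × 0.006 = $593.18496
Total = $1,227.8928672

$1,228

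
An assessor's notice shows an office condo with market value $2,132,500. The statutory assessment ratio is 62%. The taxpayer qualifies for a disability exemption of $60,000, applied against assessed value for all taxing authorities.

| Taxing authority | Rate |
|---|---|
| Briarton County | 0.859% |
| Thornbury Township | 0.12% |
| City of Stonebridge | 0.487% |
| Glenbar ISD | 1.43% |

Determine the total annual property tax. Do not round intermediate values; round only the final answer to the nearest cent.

Assessed value = $2,132,500 × 0.62 = $1,322,150
Taxable value = $1,322,150 − $60,000 = $1,262,150
Briarton County: $1,262,150 × 0.00859 = $10,841.8685
Thornbury Township: $1,262,150 × 0.0012 = $1,514.58
City of Stonebridge: $1,262,150 × 0.00487 = $6,146.6705
Glenbar ISD: $1,262,150 × 0.0143 = $18,048.745
Total = $10,841.8685 + $1,514.58 + $6,146.6705 + $18,048.745 = $36,551.864

$36,551.86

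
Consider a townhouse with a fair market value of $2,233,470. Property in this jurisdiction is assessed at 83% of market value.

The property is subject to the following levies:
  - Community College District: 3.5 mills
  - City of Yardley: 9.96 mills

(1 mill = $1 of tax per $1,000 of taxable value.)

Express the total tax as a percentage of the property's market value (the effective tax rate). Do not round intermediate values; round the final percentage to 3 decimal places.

1.117%

Assessed value = $2,233,470 × 0.83 = $1,853,780.1
Community College District: $1,853,780.1 × 0.0035 = $6,488.23035
City of Yardley: $1,853,780.1 × 0.00996 = $18,463.649796
Total tax = $24,951.880146
Effective rate = $24,951.880146 ÷ $2,233,470 = 1.117% of market value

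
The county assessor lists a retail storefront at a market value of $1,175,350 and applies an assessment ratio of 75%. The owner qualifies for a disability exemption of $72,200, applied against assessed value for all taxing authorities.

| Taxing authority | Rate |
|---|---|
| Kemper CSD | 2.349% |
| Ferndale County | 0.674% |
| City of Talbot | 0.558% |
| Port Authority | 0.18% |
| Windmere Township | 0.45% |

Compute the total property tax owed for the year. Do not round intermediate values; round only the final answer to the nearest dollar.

Assessed value = $1,175,350 × 0.75 = $881,512.5
Taxable value = $881,512.5 − $72,200 = $809,312.5
Kemper CSD: $809,312.5 × 0.02349 = $19,010.750625
Ferndale County: $809,312.5 × 0.00674 = $5,454.76625
City of Talbot: $809,312.5 × 0.00558 = $4,515.96375
Port Authority: $809,312.5 × 0.0018 = $1,456.7625
Windmere Township: $809,312.5 × 0.0045 = $3,641.90625
Total = $19,010.750625 + $5,454.76625 + $4,515.96375 + $1,456.7625 + $3,641.90625 = $34,080.149375

$34,080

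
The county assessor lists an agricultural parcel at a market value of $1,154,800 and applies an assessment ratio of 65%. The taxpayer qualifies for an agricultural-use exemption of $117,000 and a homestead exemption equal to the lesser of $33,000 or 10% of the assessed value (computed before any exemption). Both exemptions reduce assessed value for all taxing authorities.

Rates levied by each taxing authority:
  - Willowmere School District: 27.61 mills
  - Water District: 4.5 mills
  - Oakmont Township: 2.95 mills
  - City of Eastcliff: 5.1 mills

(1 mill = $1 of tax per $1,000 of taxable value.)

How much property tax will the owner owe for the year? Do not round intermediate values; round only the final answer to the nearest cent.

Assessed value = $1,154,800 × 0.65 = $750,620
Homestead exemption = min($33,000, 10% × $750,620) = min($33,000, $75,062) = $33,000 (dollar cap binds)
Taxable value = $750,620 − $117,000 − $33,000 = $600,620
Willowmere School District: $600,620 × 0.02761 = $16,583.1182
Water District: $600,620 × 0.0045 = $2,702.79
Oakmont Township: $600,620 × 0.00295 = $1,771.829
City of Eastcliff: $600,620 × 0.0051 = $3,063.162
Total = $24,120.8992

$24,120.90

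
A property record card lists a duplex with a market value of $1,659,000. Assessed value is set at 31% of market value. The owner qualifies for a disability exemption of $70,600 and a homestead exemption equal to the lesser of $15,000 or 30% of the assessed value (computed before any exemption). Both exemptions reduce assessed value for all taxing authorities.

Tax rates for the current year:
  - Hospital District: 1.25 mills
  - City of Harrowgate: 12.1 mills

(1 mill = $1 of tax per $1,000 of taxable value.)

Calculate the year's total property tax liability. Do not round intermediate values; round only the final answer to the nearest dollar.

Assessed value = $1,659,000 × 0.31 = $514,290
Homestead exemption = min($15,000, 30% × $514,290) = min($15,000, $154,287) = $15,000 (dollar cap binds)
Taxable value = $514,290 − $70,600 − $15,000 = $428,690
Hospital District: $428,690 × 0.00125 = $535.8625
City of Harrowgate: $428,690 × 0.0121 = $5,187.149
Total = $5,723.0115

$5,723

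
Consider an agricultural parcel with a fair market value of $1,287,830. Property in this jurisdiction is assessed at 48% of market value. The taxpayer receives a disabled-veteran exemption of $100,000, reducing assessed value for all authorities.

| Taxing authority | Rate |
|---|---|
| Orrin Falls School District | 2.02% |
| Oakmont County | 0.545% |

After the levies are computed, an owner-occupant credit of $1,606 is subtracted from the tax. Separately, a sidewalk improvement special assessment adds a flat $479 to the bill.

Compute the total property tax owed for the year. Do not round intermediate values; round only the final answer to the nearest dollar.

$12,164

Assessed value = $1,287,830 × 0.48 = $618,158.4
Taxable value = $618,158.4 − $100,000 = $518,158.4
Orrin Falls School District: $518,158.4 × 0.0202 = $10,466.79968
Oakmont County: $518,158.4 × 0.00545 = $2,823.96328
Levies subtotal = $13,290.76296
After credit = $13,290.76296 − $1,606 = $11,684.76296
Total = $11,684.76296 + $479 = $12,163.76296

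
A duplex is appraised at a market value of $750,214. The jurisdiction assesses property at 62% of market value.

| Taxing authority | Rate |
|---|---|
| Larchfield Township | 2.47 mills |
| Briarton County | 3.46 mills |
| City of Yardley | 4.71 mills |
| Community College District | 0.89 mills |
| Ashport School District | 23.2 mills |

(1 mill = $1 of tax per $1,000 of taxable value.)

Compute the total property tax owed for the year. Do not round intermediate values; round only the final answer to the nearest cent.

$16,154.06

Assessed value = $750,214 × 0.62 = $465,132.68
Larchfield Township: $465,132.68 × 0.00247 = $1,148.8777196
Briarton County: $465,132.68 × 0.00346 = $1,609.3590728
City of Yardley: $465,132.68 × 0.00471 = $2,190.7749228
Community College District: $465,132.68 × 0.00089 = $413.9680852
Ashport School District: $465,132.68 × 0.0232 = $10,791.078176
Total = $1,148.8777196 + $1,609.3590728 + $2,190.7749228 + $413.9680852 + $10,791.078176 = $16,154.0579764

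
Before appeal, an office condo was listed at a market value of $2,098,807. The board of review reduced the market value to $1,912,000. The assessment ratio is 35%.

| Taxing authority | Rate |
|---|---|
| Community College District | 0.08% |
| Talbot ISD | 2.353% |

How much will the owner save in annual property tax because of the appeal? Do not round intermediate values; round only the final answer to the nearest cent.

Old assessed value = $2,098,807 × 0.35 = $734,582.45
New assessed value = $1,912,000 × 0.35 = $669,200
Combined rate = 0.0008 + 0.02353 = 0.02433
Old tax = $734,582.45 × 0.02433 = $17,872.3910085
New tax = $669,200 × 0.02433 = $16,281.636
Reduction = $17,872.3910085 − $16,281.636 = $1,590.7550085

$1,590.76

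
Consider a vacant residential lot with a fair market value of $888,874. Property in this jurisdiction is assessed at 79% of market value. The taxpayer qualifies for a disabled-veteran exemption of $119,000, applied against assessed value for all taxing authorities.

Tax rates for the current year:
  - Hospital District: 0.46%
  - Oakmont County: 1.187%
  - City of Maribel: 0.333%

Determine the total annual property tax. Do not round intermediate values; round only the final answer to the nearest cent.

Assessed value = $888,874 × 0.79 = $702,210.46
Taxable value = $702,210.46 − $119,000 = $583,210.46
Hospital District: $583,210.46 × 0.0046 = $2,682.768116
Oakmont County: $583,210.46 × 0.01187 = $6,922.7081602
City of Maribel: $583,210.46 × 0.00333 = $1,942.0908318
Total = $2,682.768116 + $6,922.7081602 + $1,942.0908318 = $11,547.567108

$11,547.57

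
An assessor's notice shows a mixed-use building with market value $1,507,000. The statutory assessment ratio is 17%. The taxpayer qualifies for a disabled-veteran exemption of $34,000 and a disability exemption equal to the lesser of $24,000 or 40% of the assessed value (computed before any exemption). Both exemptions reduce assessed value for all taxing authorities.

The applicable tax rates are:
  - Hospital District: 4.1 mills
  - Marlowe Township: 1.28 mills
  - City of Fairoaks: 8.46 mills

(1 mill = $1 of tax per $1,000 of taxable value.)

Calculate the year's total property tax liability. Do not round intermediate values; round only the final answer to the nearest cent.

Assessed value = $1,507,000 × 0.17 = $256,190
Disability exemption = min($24,000, 40% × $256,190) = min($24,000, $102,476) = $24,000 (dollar cap binds)
Taxable value = $256,190 − $34,000 − $24,000 = $198,190
Hospital District: $198,190 × 0.0041 = $812.579
Marlowe Township: $198,190 × 0.00128 = $253.6832
City of Fairoaks: $198,190 × 0.00846 = $1,676.6874
Total = $2,742.9496

$2,742.95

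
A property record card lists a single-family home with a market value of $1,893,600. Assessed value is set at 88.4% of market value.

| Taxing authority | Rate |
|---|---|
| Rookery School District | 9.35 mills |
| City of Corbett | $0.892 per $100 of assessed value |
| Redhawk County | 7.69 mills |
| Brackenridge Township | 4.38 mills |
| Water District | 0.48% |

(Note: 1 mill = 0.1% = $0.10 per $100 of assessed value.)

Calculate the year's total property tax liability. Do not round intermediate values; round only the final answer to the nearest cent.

$58,822.34

Assessed value = $1,893,600 × 0.884 = $1,673,942.4
Rookery School District: $1,673,942.4 × 0.00935 = $15,651.36144
City of Corbett: $1,673,942.4 × 0.00892 = $14,931.566208
Redhawk County: $1,673,942.4 × 0.00769 = $12,872.617056
Brackenridge Township: $1,673,942.4 × 0.00438 = $7,331.867712
Water District: $1,673,942.4 × 0.0048 = $8,034.92352
Total = $58,822.335936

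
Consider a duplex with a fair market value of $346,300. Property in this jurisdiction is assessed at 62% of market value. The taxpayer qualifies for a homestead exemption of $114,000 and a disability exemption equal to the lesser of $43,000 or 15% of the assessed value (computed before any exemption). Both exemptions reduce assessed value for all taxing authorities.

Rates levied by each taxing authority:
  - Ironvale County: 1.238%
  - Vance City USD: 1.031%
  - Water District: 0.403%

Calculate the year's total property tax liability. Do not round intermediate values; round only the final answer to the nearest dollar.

$1,830

Assessed value = $346,300 × 0.62 = $214,706
Disability exemption = min($43,000, 15% × $214,706) = min($43,000, $32,205.9) = $32,205.9 (percentage binds)
Taxable value = $214,706 − $114,000 − $32,205.9 = $68,500.1
Ironvale County: $68,500.1 × 0.01238 = $848.031238
Vance City USD: $68,500.1 × 0.01031 = $706.236031
Water District: $68,500.1 × 0.00403 = $276.055403
Total = $1,830.322672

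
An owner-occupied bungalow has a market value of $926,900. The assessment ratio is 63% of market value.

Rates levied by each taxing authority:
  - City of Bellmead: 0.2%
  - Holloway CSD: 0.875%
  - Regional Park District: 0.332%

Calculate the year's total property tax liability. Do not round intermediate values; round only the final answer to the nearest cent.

$8,216.13

Assessed value = $926,900 × 0.63 = $583,947
City of Bellmead: $583,947 × 0.002 = $1,167.894
Holloway CSD: $583,947 × 0.00875 = $5,109.53625
Regional Park District: $583,947 × 0.00332 = $1,938.70404
Total = $1,167.894 + $5,109.53625 + $1,938.70404 = $8,216.13429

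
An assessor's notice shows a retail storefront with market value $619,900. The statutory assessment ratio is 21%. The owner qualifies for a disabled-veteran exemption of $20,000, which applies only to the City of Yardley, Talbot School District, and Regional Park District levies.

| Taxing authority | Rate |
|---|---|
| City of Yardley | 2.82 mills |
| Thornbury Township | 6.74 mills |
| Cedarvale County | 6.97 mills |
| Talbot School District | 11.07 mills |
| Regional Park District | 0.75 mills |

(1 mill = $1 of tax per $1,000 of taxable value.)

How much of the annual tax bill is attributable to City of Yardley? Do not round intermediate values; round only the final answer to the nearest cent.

$310.70

Assessed value = $619,900 × 0.21 = $130,179
City of Yardley taxable value = $130,179 − $20,000 = $110,179
City of Yardley levy = $110,179 × 0.00282 = $310.70478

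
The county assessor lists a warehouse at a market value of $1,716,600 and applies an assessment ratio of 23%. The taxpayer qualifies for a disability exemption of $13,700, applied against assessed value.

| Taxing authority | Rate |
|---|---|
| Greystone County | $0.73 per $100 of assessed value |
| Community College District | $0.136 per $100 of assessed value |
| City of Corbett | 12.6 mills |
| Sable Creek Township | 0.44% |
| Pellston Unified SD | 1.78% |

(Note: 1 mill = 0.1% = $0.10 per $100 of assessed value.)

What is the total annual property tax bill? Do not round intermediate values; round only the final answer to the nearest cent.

Assessed value = $1,716,600 × 0.23 = $394,818
Taxable value = $394,818 − $13,700 = $381,118
Greystone County: $381,118 × 0.0073 = $2,782.1614
Community College District: $381,118 × 0.00136 = $518.32048
City of Corbett: $381,118 × 0.0126 = $4,802.0868
Sable Creek Township: $381,118 × 0.0044 = $1,676.9192
Pellston Unified SD: $381,118 × 0.0178 = $6,783.9004
Total = $16,563.38828

$16,563.39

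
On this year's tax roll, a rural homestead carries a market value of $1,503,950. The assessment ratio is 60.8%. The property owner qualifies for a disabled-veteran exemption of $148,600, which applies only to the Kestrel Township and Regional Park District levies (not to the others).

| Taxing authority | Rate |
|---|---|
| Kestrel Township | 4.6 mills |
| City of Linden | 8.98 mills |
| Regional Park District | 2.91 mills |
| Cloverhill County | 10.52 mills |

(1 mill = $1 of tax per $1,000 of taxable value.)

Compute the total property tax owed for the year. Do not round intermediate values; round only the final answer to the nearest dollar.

$23,582

Assessed value = $1,503,950 × 0.608 = $914,401.6
Kestrel Township: ($914,401.6 − $148,600) × 0.0046 = $765,801.6 × 0.0046 = $3,522.68736
City of Linden: $914,401.6 × 0.00898 = $8,211.326368
Regional Park District: ($914,401.6 − $148,600) × 0.00291 = $765,801.6 × 0.00291 = $2,228.482656
Cloverhill County: $914,401.6 × 0.01052 = $9,619.504832
Total = $23,582.001216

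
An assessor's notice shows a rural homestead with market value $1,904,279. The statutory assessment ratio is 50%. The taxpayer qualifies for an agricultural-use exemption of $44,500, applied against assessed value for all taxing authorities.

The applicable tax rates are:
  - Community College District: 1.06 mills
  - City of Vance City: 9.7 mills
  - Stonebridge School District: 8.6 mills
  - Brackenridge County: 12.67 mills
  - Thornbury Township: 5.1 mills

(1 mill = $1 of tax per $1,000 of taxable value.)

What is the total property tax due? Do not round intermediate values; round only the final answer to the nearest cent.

$33,700.65

Assessed value = $1,904,279 × 0.5 = $952,139.5
Taxable value = $952,139.5 − $44,500 = $907,639.5
Community College District: $907,639.5 × 0.00106 = $962.09787
City of Vance City: $907,639.5 × 0.0097 = $8,804.10315
Stonebridge School District: $907,639.5 × 0.0086 = $7,805.6997
Brackenridge County: $907,639.5 × 0.01267 = $11,499.792465
Thornbury Township: $907,639.5 × 0.0051 = $4,628.96145
Total = $962.09787 + $8,804.10315 + $7,805.6997 + $11,499.792465 + $4,628.96145 = $33,700.654635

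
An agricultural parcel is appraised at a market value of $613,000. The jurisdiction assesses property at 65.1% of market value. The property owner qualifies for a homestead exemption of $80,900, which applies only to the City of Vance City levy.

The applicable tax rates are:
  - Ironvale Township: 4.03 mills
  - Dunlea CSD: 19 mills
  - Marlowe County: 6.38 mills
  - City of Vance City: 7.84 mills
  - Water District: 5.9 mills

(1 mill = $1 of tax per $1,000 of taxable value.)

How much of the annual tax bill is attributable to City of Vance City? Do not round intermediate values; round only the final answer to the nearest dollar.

Assessed value = $613,000 × 0.651 = $399,063
City of Vance City taxable value = $399,063 − $80,900 = $318,163
City of Vance City levy = $318,163 × 0.00784 = $2,494.39792

$2,494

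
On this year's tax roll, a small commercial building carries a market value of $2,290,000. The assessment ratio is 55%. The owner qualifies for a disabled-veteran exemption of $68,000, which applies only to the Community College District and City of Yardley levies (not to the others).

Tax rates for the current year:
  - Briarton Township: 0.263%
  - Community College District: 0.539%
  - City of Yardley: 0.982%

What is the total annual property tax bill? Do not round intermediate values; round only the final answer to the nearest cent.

Assessed value = $2,290,000 × 0.55 = $1,259,500
Briarton Township: $1,259,500 × 0.00263 = $3,312.485
Community College District: ($1,259,500 − $68,000) × 0.00539 = $1,191,500 × 0.00539 = $6,422.185
City of Yardley: ($1,259,500 − $68,000) × 0.00982 = $1,191,500 × 0.00982 = $11,700.53
Total = $21,435.2

$21,435.20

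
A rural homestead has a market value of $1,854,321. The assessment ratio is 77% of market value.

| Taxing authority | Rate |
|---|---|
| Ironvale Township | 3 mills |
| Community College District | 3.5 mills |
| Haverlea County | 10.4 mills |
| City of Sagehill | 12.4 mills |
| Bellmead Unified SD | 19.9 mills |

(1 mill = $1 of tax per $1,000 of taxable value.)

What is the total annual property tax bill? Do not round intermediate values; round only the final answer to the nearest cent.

$70,249.10

Assessed value = $1,854,321 × 0.77 = $1,427,827.17
Ironvale Township: $1,427,827.17 × 0.003 = $4,283.48151
Community College District: $1,427,827.17 × 0.0035 = $4,997.395095
Haverlea County: $1,427,827.17 × 0.0104 = $14,849.402568
City of Sagehill: $1,427,827.17 × 0.0124 = $17,705.056908
Bellmead Unified SD: $1,427,827.17 × 0.0199 = $28,413.760683
Total = $4,283.48151 + $4,997.395095 + $14,849.402568 + $17,705.056908 + $28,413.760683 = $70,249.096764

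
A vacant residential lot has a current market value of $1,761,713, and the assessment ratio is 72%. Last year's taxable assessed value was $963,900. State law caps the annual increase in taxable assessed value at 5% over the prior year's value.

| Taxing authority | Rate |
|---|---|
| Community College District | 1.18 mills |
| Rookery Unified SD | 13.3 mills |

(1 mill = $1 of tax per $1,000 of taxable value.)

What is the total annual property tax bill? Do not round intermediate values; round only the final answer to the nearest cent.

Uncapped assessed value = $1,761,713 × 0.72 = $1,268,433.36
Cap limit = $963,900 × 1.05 = $1,012,095
Taxable assessed value = min($1,268,433.36, $1,012,095) = $1,012,095 (cap binds)
Community College District: $1,012,095 × 0.00118 = $1,194.2721
Rookery Unified SD: $1,012,095 × 0.0133 = $13,460.8635
Total = $14,655.1356

$14,655.14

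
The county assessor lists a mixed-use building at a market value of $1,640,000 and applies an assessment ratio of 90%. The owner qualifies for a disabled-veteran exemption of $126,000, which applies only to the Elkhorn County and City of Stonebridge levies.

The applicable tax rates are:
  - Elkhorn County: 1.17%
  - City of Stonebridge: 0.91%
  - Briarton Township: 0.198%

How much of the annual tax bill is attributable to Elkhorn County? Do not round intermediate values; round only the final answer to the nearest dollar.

Assessed value = $1,640,000 × 0.9 = $1,476,000
Elkhorn County taxable value = $1,476,000 − $126,000 = $1,350,000
Elkhorn County levy = $1,350,000 × 0.0117 = $15,795

$15,795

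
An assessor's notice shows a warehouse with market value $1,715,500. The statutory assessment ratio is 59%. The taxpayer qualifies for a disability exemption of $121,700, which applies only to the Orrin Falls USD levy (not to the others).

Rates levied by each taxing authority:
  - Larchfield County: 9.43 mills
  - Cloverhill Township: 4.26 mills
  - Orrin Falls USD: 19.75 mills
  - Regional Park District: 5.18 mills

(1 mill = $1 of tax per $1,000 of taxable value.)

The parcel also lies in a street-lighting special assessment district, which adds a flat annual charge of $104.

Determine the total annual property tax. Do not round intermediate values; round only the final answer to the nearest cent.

Assessed value = $1,715,500 × 0.59 = $1,012,145
Larchfield County: $1,012,145 × 0.00943 = $9,544.52735
Cloverhill Township: $1,012,145 × 0.00426 = $4,311.7377
Orrin Falls USD: ($1,012,145 − $121,700) × 0.01975 = $890,445 × 0.01975 = $17,586.28875
Regional Park District: $1,012,145 × 0.00518 = $5,242.9111
Levies subtotal = $36,685.4649
Total = $36,685.4649 + $104 = $36,789.4649

$36,789.46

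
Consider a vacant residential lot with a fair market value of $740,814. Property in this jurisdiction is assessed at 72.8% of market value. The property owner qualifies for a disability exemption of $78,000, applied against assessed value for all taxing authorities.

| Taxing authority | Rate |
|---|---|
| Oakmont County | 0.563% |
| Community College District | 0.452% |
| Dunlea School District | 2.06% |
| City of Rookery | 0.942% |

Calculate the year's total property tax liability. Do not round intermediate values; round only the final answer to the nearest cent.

$18,530.93

Assessed value = $740,814 × 0.728 = $539,312.592
Taxable value = $539,312.592 − $78,000 = $461,312.592
Oakmont County: $461,312.592 × 0.00563 = $2,597.18989296
Community College District: $461,312.592 × 0.00452 = $2,085.13291584
Dunlea School District: $461,312.592 × 0.0206 = $9,503.0393952
City of Rookery: $461,312.592 × 0.00942 = $4,345.56461664
Total = $2,597.18989296 + $2,085.13291584 + $9,503.0393952 + $4,345.56461664 = $18,530.92682064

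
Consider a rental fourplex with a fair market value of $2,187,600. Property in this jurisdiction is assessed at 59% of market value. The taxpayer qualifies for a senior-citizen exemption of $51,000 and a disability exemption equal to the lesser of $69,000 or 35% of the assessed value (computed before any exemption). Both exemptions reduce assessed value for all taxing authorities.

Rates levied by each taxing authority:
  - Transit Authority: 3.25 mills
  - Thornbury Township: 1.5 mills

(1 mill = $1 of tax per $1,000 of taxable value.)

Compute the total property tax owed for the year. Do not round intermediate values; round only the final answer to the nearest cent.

$5,560.75

Assessed value = $2,187,600 × 0.59 = $1,290,684
Disability exemption = min($69,000, 35% × $1,290,684) = min($69,000, $451,739.4) = $69,000 (dollar cap binds)
Taxable value = $1,290,684 − $51,000 − $69,000 = $1,170,684
Transit Authority: $1,170,684 × 0.00325 = $3,804.723
Thornbury Township: $1,170,684 × 0.0015 = $1,756.026
Total = $5,560.749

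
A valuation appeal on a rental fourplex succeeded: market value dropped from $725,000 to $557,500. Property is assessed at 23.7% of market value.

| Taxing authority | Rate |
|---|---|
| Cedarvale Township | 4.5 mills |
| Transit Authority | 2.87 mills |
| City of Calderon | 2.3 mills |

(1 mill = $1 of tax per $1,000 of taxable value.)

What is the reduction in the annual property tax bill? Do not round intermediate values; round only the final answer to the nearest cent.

$383.87

Old assessed value = $725,000 × 0.237 = $171,825
New assessed value = $557,500 × 0.237 = $132,127.5
Combined rate = 0.0045 + 0.00287 + 0.0023 = 0.00967
Old tax = $171,825 × 0.00967 = $1,661.54775
New tax = $132,127.5 × 0.00967 = $1,277.672925
Reduction = $1,661.54775 − $1,277.672925 = $383.874825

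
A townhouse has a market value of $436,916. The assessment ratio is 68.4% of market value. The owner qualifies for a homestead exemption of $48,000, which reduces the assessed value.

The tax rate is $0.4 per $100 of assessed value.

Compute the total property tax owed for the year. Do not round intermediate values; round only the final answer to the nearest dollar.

$1,003

Assessed value = $436,916 × 0.684 = $298,850.544
Taxable value = $298,850.544 − $48,000 = $250,850.544
Tax = $250,850.544 × 0.004 = $1,003.402176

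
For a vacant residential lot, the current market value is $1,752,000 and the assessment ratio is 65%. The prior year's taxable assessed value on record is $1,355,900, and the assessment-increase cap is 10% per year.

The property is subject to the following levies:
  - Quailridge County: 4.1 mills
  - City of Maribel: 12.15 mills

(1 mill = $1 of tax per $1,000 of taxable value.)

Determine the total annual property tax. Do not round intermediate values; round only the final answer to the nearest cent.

Uncapped assessed value = $1,752,000 × 0.65 = $1,138,800
Cap limit = $1,355,900 × 1.1 = $1,491,490
Taxable assessed value = min($1,138,800, $1,491,490) = $1,138,800 (cap does not bind)
Quailridge County: $1,138,800 × 0.0041 = $4,669.08
City of Maribel: $1,138,800 × 0.01215 = $13,836.42
Total = $18,505.5

$18,505.50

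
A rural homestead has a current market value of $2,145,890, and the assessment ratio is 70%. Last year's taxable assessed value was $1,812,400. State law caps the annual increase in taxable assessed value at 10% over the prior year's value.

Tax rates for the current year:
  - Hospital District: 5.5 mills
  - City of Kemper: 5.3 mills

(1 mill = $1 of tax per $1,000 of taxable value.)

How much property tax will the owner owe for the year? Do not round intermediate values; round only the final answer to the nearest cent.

Uncapped assessed value = $2,145,890 × 0.7 = $1,502,123
Cap limit = $1,812,400 × 1.1 = $1,993,640
Taxable assessed value = min($1,502,123, $1,993,640) = $1,502,123 (cap does not bind)
Hospital District: $1,502,123 × 0.0055 = $8,261.6765
City of Kemper: $1,502,123 × 0.0053 = $7,961.2519
Total = $16,222.9284

$16,222.93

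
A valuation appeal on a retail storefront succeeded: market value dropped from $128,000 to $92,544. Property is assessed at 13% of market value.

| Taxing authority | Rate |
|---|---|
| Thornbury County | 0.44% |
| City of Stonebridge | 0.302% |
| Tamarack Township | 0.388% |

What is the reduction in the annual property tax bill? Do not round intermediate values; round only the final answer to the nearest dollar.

Old assessed value = $128,000 × 0.13 = $16,640
New assessed value = $92,544 × 0.13 = $12,030.72
Combined rate = 0.0044 + 0.00302 + 0.00388 = 0.0113
Old tax = $16,640 × 0.0113 = $188.032
New tax = $12,030.72 × 0.0113 = $135.947136
Reduction = $188.032 − $135.947136 = $52.084864

$52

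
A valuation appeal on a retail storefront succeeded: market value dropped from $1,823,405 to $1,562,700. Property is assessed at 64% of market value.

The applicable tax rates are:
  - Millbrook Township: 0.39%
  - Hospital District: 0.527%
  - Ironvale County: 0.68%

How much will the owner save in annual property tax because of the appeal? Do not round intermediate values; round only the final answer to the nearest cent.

Old assessed value = $1,823,405 × 0.64 = $1,166,979.2
New assessed value = $1,562,700 × 0.64 = $1,000,128
Combined rate = 0.0039 + 0.00527 + 0.0068 = 0.01597
Old tax = $1,166,979.2 × 0.01597 = $18,636.657824
New tax = $1,000,128 × 0.01597 = $15,972.04416
Reduction = $18,636.657824 − $15,972.04416 = $2,664.613664

$2,664.61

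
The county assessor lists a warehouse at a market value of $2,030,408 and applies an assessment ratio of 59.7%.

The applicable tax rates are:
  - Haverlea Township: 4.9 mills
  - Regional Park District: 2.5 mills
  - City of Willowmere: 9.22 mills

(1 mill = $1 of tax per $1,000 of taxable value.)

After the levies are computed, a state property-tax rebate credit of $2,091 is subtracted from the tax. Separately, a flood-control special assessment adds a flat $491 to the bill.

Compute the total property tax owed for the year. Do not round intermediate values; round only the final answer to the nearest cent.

$18,545.99

Assessed value = $2,030,408 × 0.597 = $1,212,153.576
Haverlea Township: $1,212,153.576 × 0.0049 = $5,939.5525224
Regional Park District: $1,212,153.576 × 0.0025 = $3,030.38394
City of Willowmere: $1,212,153.576 × 0.00922 = $11,176.05597072
Levies subtotal = $20,145.99243312
After credit = $20,145.99243312 − $2,091 = $18,054.99243312
Total = $18,054.99243312 + $491 = $18,545.99243312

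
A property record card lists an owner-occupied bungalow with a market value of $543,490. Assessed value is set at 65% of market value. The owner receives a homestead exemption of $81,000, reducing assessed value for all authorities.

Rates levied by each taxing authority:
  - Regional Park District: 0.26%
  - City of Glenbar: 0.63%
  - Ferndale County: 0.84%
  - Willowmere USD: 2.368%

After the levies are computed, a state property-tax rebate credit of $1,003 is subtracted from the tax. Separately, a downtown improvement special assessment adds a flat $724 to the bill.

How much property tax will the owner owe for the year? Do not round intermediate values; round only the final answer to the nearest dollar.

$10,879

Assessed value = $543,490 × 0.65 = $353,268.5
Taxable value = $353,268.5 − $81,000 = $272,268.5
Regional Park District: $272,268.5 × 0.0026 = $707.8981
City of Glenbar: $272,268.5 × 0.0063 = $1,715.29155
Ferndale County: $272,268.5 × 0.0084 = $2,287.0554
Willowmere USD: $272,268.5 × 0.02368 = $6,447.31808
Levies subtotal = $11,157.56313
After credit = $11,157.56313 − $1,003 = $10,154.56313
Total = $10,154.56313 + $724 = $10,878.56313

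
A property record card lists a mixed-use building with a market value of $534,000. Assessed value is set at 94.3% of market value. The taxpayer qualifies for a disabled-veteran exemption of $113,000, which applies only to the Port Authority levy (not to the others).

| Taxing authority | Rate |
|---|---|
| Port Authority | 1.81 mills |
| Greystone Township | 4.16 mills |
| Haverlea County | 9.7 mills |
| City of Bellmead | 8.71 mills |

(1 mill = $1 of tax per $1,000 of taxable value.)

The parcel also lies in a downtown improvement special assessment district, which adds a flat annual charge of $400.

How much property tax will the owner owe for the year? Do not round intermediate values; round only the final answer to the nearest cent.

Assessed value = $534,000 × 0.943 = $503,562
Port Authority: ($503,562 − $113,000) × 0.00181 = $390,562 × 0.00181 = $706.91722
Greystone Township: $503,562 × 0.00416 = $2,094.81792
Haverlea County: $503,562 × 0.0097 = $4,884.5514
City of Bellmead: $503,562 × 0.00871 = $4,386.02502
Levies subtotal = $12,072.31156
Total = $12,072.31156 + $400 = $12,472.31156

$12,472.31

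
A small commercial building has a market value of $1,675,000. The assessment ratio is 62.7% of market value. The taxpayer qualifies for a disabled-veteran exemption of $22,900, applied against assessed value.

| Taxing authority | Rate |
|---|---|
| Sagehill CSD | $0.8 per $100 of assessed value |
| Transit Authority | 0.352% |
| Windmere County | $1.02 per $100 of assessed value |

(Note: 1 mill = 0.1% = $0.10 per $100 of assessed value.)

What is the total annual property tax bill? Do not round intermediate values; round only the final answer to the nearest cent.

Assessed value = $1,675,000 × 0.627 = $1,050,225
Taxable value = $1,050,225 − $22,900 = $1,027,325
Sagehill CSD: $1,027,325 × 0.008 = $8,218.6
Transit Authority: $1,027,325 × 0.00352 = $3,616.184
Windmere County: $1,027,325 × 0.0102 = $10,478.715
Total = $22,313.499

$22,313.50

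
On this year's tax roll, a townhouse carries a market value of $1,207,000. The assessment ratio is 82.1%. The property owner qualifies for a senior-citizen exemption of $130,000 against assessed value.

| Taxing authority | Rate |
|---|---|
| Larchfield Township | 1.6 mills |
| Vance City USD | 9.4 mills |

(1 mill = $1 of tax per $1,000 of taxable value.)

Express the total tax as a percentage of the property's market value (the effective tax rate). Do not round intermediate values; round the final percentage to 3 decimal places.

0.785%

Assessed value = $1,207,000 × 0.821 = $990,947
Taxable value = $990,947 − $130,000 = $860,947
Larchfield Township: $860,947 × 0.0016 = $1,377.5152
Vance City USD: $860,947 × 0.0094 = $8,092.9018
Total tax = $9,470.417
Effective rate = $9,470.417 ÷ $1,207,000 = 0.785% of market value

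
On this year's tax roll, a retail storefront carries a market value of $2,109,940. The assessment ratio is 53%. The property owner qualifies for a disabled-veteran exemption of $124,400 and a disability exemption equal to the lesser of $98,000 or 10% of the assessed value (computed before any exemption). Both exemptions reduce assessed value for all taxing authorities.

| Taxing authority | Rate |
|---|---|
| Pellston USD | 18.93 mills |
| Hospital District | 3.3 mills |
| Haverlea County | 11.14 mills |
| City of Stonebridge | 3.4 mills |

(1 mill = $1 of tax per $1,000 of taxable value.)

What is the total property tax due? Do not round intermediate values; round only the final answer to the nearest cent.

Assessed value = $2,109,940 × 0.53 = $1,118,268.2
Disability exemption = min($98,000, 10% × $1,118,268.2) = min($98,000, $111,826.82) = $98,000 (dollar cap binds)
Taxable value = $1,118,268.2 − $124,400 − $98,000 = $895,868.2
Pellston USD: $895,868.2 × 0.01893 = $16,958.785026
Hospital District: $895,868.2 × 0.0033 = $2,956.36506
Haverlea County: $895,868.2 × 0.01114 = $9,979.971748
City of Stonebridge: $895,868.2 × 0.0034 = $3,045.95188
Total = $32,941.073714

$32,941.07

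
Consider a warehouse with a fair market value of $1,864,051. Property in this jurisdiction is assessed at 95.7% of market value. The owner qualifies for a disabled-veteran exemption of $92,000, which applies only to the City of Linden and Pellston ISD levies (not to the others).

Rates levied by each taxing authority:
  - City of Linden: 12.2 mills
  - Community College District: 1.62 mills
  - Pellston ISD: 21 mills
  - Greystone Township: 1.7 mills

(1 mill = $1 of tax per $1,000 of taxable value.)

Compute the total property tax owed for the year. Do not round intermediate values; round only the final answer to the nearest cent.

Assessed value = $1,864,051 × 0.957 = $1,783,896.807
City of Linden: ($1,783,896.807 − $92,000) × 0.0122 = $1,691,896.807 × 0.0122 = $20,641.1410454
Community College District: $1,783,896.807 × 0.00162 = $2,889.91282734
Pellston ISD: ($1,783,896.807 − $92,000) × 0.021 = $1,691,896.807 × 0.021 = $35,529.832947
Greystone Township: $1,783,896.807 × 0.0017 = $3,032.6245719
Total = $62,093.51139164

$62,093.51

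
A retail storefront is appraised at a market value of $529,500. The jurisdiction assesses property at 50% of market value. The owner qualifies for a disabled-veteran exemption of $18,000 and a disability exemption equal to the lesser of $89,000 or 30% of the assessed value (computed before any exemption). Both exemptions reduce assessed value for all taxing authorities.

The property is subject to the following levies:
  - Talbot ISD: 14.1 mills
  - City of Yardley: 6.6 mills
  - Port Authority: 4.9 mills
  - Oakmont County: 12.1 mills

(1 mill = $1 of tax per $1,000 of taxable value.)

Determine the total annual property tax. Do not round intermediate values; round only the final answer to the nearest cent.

$6,308.15

Assessed value = $529,500 × 0.5 = $264,750
Disability exemption = min($89,000, 30% × $264,750) = min($89,000, $79,425) = $79,425 (percentage binds)
Taxable value = $264,750 − $18,000 − $79,425 = $167,325
Talbot ISD: $167,325 × 0.0141 = $2,359.2825
City of Yardley: $167,325 × 0.0066 = $1,104.345
Port Authority: $167,325 × 0.0049 = $819.8925
Oakmont County: $167,325 × 0.0121 = $2,024.6325
Total = $6,308.1525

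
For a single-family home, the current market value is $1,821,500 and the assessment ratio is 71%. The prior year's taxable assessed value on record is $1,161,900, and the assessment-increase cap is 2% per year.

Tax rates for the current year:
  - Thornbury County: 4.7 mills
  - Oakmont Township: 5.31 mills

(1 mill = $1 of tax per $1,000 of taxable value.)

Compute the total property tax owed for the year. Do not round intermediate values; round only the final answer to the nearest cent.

Uncapped assessed value = $1,821,500 × 0.71 = $1,293,265
Cap limit = $1,161,900 × 1.02 = $1,185,138
Taxable assessed value = min($1,293,265, $1,185,138) = $1,185,138 (cap binds)
Thornbury County: $1,185,138 × 0.0047 = $5,570.1486
Oakmont Township: $1,185,138 × 0.00531 = $6,293.08278
Total = $11,863.23138

$11,863.23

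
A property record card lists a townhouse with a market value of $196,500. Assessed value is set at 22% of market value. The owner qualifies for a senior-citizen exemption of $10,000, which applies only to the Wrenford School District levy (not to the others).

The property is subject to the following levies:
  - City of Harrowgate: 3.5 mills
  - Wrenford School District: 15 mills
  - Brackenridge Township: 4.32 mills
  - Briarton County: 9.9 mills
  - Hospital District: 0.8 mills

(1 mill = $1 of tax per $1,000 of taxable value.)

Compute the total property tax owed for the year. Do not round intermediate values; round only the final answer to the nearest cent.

Assessed value = $196,500 × 0.22 = $43,230
City of Harrowgate: $43,230 × 0.0035 = $151.305
Wrenford School District: ($43,230 − $10,000) × 0.015 = $33,230 × 0.015 = $498.45
Brackenridge Township: $43,230 × 0.00432 = $186.7536
Briarton County: $43,230 × 0.0099 = $427.977
Hospital District: $43,230 × 0.0008 = $34.584
Total = $1,299.0696

$1,299.07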